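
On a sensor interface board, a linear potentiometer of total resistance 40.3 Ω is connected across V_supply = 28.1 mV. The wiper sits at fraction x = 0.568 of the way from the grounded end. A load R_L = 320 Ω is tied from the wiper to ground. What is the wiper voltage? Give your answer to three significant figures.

The pot divides into 17.41 Ω above the wiper and 22.89 Ω below.
(x·R_p) ‖ R_L = 21.36 Ω.
V_out = 28.1 × 21.36/(17.41 + 21.36) = 15.48 mV.

V_out ≈ 15.5 mV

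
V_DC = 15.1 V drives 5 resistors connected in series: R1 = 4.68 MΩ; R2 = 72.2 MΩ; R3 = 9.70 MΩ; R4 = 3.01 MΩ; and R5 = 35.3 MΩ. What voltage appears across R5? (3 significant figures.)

ΣR = 4.68 + 72.2 + 9.70 + 3.01 + 35.3 = 124.9 MΩ.
Voltage divider: V = V_DC · (35.30 / 124.9) = 15.1 × 0.2826 = 4.268 V.

V ≈ 4.27 V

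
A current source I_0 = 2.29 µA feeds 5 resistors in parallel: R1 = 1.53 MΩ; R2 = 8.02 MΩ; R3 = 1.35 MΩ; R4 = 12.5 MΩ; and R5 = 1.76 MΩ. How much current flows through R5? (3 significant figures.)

I ≈ 0.600 µA

Conductances: ΣG = 1/1.53 + 1/8.02 + 1/1.35 + 1/12.5 + 1/1.76 = 2.167 (1/MΩ).
R5 takes the fraction G_k/ΣG = 0.5682/2.167 = 0.2622, so I = 2.29 × 0.2622 = 0.6004 µA.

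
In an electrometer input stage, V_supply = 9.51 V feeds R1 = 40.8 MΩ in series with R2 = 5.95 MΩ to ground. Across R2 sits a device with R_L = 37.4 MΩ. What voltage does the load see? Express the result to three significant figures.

V_out ≈ 1.06 V

First combine the lower leg with the load: R2 ‖ R_L = 5.133 MΩ.
Now apply the divider: V_out = 9.51 × 0.1118 = 1.063 V.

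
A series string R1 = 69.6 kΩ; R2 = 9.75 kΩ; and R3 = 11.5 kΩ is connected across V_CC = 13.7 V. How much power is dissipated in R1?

The common current is I = 13.7/90.85 = 0.1508 mA.
V(R1) = I·R = 10.50 V; P = V·I = 10.50 × 0.1508 = 1.583 mW.

P ≈ 1.58 mW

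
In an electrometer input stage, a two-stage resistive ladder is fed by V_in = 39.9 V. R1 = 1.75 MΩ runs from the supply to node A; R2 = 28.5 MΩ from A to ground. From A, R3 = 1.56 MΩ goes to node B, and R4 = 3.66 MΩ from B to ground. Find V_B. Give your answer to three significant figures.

V_B ≈ 20.0 V

Node A sees R2 in parallel with the series input of stage 2, R3 + R4 = 5.220 MΩ.
Effective lower resistance at A: R2 ‖ 5.220 = 4.412 MΩ.
V_A = 39.9 × 4.412/(1.75 + 4.412) = 28.57 V.
V_B = V_A × 0.7011 = 20.03 V.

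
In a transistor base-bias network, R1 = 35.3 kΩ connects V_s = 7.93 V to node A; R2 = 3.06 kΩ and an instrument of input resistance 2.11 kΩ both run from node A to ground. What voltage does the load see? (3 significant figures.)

V_out ≈ 0.271 V

First combine the lower leg with the load: R2 ‖ R_L = 1.249 kΩ.
Now apply the divider: V_out = 7.93 × 0.03417 = 0.2710 V.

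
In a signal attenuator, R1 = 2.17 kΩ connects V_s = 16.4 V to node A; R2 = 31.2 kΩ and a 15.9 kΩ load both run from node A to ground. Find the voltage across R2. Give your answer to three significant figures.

V_out ≈ 13.6 V

The load sits in parallel with R2, giving an effective lower resistance R2' = R2·R_L/(R2+R_L) = 10.53 kΩ.
Then V_out = V_s · R2'/(R1 + R2') = 16.4 × 10.53/12.70 = 13.60 V.
(Unloaded it would be 15.3 V; the load pulls it down.)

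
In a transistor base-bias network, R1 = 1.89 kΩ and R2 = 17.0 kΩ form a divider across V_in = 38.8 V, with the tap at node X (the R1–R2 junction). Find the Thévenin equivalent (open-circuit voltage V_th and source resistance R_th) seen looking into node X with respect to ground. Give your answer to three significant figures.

With X open, the divider is unloaded: V_th = 38.8 × 17.0/18.89 = 34.92 V.
Looking into X with the source shorted: R_th = R1·R2/(R1+R2) = 1.890 × 17.0/18.89 = 1.701 kΩ.

V_th ≈ 34.9 V, R_th ≈ 1.70 kΩ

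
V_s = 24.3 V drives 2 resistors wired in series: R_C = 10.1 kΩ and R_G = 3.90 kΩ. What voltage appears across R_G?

ΣR = 10.1 + 3.90 = 14.00 kΩ.
By the voltage-divider rule, V = 24.3 × 3.900/14.00 = 6.769 V.

V ≈ 6.77 V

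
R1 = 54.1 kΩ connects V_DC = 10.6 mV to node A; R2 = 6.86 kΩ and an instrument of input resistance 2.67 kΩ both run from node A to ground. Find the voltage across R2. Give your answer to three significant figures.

First combine the lower leg with the load: R2 ‖ R_L = 1.922 kΩ.
Then V_out = V_DC · R2'/(R1 + R2') = 10.6 × 1.922/56.02 = 0.3637 mV.

V_out ≈ 0.364 mV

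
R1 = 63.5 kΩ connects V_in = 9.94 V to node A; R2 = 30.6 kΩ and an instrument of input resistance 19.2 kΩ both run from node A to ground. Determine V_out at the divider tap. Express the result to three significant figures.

V_out ≈ 1.56 V

First combine the lower leg with the load: R2 ‖ R_L = 11.80 kΩ.
Then V_out = V_in · R2'/(R1 + R2') = 9.94 × 11.80/75.30 = 1.557 V.
(Unloaded it would be 3.23 V; the load pulls it down.)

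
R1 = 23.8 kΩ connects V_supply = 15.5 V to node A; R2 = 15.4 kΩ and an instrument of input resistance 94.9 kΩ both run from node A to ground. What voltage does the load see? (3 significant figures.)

R2 ‖ R_L = (15.4 × 94.9)/(15.4 + 94.9) = 13.25 kΩ.
Voltage divider with the loaded lower leg: V_out = 15.5 × 13.25/(23.8 + 13.25) = 15.5 × 0.3576 = 5.543 V.

V_out ≈ 5.54 V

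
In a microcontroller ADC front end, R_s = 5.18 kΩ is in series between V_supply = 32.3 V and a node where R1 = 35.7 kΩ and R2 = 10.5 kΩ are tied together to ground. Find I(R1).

I ≈ 0.552 mA

Parallel bank: R_p = 1/(1/35.7 + 1/10.5) = 8.114 kΩ.
Node voltage V_A = V_supply · R_p/(R_s + R_p) = 32.3 × 0.6103 = 19.71 V.
I(R1) = V_A / R1 = 19.71/35.7 = 0.5522 mA.
(Check via current divider: I_total = 2.430 mA; share G_k/ΣG = 0.2273 → same result.)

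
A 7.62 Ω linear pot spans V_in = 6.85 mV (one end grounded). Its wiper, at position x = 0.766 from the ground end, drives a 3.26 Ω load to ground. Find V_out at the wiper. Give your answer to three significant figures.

V_out ≈ 3.70 mV

Split the track: R_lower = x·R_p = 5.837 Ω, R_upper = (1−x)·R_p = 1.783 Ω.
R_L loads the lower segment: effective lower R = 2.092 Ω.
Then V_out = V_in · 2.092/(1.783 + 2.092) = 3.698 mV.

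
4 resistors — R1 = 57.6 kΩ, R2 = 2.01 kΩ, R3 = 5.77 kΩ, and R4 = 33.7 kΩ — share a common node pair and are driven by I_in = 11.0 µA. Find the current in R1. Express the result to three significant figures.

I ≈ 0.266 µA

ΣG = 1/57.6 + 1/2.01 + 1/5.77 + 1/33.7 = 0.7179.
By the current-divider rule, I = I_in · G_k/ΣG = 11.0 × 0.02418 = 0.2660 µA.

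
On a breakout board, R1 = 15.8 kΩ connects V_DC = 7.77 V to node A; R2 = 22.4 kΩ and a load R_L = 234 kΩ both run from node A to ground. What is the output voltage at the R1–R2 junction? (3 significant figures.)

V_out ≈ 4.38 V

R2 ‖ R_L = (22.4 × 234)/(22.4 + 234) = 20.44 kΩ.
Then V_out = V_DC · R2'/(R1 + R2') = 7.77 × 20.44/36.24 = 4.383 V.
(Unloaded it would be 4.56 V; the load pulls it down.)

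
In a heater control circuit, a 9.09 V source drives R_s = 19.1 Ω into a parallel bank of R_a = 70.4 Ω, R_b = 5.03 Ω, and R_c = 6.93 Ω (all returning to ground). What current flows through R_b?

Combine the parallel branches: R_p = (1/70.4 + 1/5.03 + 1/6.93)⁻¹ = 2.799 Ω.
V_A by voltage divider: V_A = 9.09 × 2.799/(19.1 + 2.799) = 1.162 V.
I(R_b) = V_A / R_b = 1.162/5.03 = 0.2310 A.
(Equivalently: I_total = 0.4151 A, then current-divider fraction G_k/ΣG = 0.5564.)

I ≈ 0.231 A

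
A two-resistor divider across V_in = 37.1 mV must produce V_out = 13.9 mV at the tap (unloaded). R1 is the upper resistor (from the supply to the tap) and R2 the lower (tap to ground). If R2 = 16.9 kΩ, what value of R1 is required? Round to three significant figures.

V_out/V_in = R2/(R1+R2) = 0.3747.
R1 = R2·(1/k − 1) = 16.9 × 1.669 = 28.21 kΩ.

R1 ≈ 28.2 kΩ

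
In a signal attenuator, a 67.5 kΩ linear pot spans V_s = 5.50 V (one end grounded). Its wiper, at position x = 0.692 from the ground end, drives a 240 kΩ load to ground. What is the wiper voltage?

The pot divides into 20.79 kΩ above the wiper and 46.71 kΩ below.
(x·R_p) ‖ R_L = 39.10 kΩ.
Then V_out = V_s · 39.10/(20.79 + 39.10) = 3.591 V.

V_out ≈ 3.59 V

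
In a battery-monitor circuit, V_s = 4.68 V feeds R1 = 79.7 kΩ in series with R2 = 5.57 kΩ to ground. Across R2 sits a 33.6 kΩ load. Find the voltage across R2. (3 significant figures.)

First combine the lower leg with the load: R2 ‖ R_L = 4.778 kΩ.
Then V_out = V_s · R2'/(R1 + R2') = 4.68 × 4.778/84.48 = 0.2647 V.
(Unloaded it would be 0.306 V; the load pulls it down.)

V_out ≈ 0.265 V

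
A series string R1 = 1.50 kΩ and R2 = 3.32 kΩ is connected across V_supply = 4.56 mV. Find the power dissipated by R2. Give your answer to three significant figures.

The common current is I = 4.56/4.820 = 0.9461 µA.
P = I²R = 0.8950 × 3.32 = 2.971 nW.

P ≈ 2.97 nW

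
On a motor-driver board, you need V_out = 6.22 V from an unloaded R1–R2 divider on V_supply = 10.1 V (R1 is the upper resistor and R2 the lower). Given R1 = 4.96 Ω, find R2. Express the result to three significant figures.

R2 ≈ 7.95 Ω

The divider ratio is R2/(R1+R2) = 6.22/10.1 = 0.6158.
R2 = R1 · 0.6158/(1 − 0.6158) = 7.951 Ω.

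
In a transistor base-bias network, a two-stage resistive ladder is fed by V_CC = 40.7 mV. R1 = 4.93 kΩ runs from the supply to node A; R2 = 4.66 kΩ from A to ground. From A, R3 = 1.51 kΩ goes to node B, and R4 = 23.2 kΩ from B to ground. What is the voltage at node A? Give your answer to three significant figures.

V_A ≈ 18.0 mV

Looking into the second stage from A: R3 + R4 = 24.71 kΩ appears in parallel with R2.
R2 ‖ (R3+R4) = 3.921 kΩ.
First divider: V_A = V_CC · 3.921/(4.93 + 3.921) = 18.03 mV.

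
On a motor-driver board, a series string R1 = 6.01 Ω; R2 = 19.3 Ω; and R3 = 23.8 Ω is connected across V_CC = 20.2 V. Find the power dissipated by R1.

ΣR = 49.11 Ω → I = 20.2/49.11 = 0.4113 A.
V(R1) = I·R = 2.472 V; P = V·I = 2.472 × 0.4113 = 1.017 W.

P ≈ 1.02 W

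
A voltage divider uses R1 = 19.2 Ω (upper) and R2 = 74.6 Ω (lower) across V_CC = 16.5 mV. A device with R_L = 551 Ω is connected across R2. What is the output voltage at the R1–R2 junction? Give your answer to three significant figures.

V_out ≈ 12.8 mV

The load sits in parallel with R2, giving an effective lower resistance R2' = R2·R_L/(R2+R_L) = 65.70 Ω.
Voltage divider with the loaded lower leg: V_out = 16.5 × 65.70/(19.2 + 65.70) = 16.5 × 0.7739 = 12.77 mV.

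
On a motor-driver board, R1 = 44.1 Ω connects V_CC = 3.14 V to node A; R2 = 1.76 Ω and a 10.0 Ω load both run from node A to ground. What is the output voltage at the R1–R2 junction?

First combine the lower leg with the load: R2 ‖ R_L = 1.497 Ω.
Now apply the divider: V_out = 3.14 × 0.03282 = 0.1031 V.

V_out ≈ 0.103 V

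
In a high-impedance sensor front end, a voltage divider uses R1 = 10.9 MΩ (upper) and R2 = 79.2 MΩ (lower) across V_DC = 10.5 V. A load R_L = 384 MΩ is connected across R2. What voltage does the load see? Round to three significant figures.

V_out ≈ 9.01 V

The load sits in parallel with R2, giving an effective lower resistance R2' = R2·R_L/(R2+R_L) = 65.66 MΩ.
Voltage divider with the loaded lower leg: V_out = 10.5 × 65.66/(10.9 + 65.66) = 10.5 × 0.8576 = 9.005 V.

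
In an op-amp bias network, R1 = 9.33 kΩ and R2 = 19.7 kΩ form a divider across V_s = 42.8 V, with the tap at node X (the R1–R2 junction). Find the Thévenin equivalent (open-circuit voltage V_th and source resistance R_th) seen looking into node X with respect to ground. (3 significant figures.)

With X open, the divider is unloaded: V_th = 42.8 × 19.7/29.03 = 29.04 V.
With V_s suppressed (replaced by a short), R_th = R1 ‖ R2 = (9.330 × 19.7)/(9.330 + 19.7) = 6.331 kΩ.

V_th ≈ 29.0 V, R_th ≈ 6.33 kΩ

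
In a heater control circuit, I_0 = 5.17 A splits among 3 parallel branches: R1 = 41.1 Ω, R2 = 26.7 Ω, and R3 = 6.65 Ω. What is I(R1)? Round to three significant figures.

Conductances: ΣG = 1/41.1 + 1/26.7 + 1/6.65 = 0.2122 (1/Ω).
Current divider: I(R1) = I_0 · G_k/ΣG = 5.17 × (0.02433/0.2122) = 5.17 × 0.1147 = 0.5929 A.

I ≈ 0.593 A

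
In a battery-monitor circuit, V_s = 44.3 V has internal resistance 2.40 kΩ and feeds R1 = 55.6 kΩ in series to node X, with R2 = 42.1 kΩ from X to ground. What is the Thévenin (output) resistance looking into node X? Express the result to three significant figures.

R_th ≈ 24.4 kΩ

R1' = 2.40 + 55.6 = 58.00 kΩ (source resistance + R1).
Looking into X with the source shorted: R_th = R1'·R2/(R1'+R2) = 58.00 × 42.1/100.1 = 24.39 kΩ.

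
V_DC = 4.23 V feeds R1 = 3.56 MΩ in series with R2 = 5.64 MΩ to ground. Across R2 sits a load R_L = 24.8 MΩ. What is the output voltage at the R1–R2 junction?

V_out ≈ 2.38 V

The load sits in parallel with R2, giving an effective lower resistance R2' = R2·R_L/(R2+R_L) = 4.595 MΩ.
Then V_out = V_DC · R2'/(R1 + R2') = 4.23 × 4.595/8.155 = 2.383 V.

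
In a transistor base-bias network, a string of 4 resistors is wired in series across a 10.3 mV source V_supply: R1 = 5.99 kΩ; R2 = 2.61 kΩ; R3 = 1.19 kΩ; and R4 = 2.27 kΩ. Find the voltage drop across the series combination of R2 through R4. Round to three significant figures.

Series total: ΣR = 5.99 + 2.61 + 1.19 + 2.27 = 12.06 kΩ.
R_{R2..R4} = 2.61 + 1.19 + 2.27 = 6.070 kΩ.
V = V_supply · R/ΣR = 10.3 × 0.5033 = 5.184 mV.

V ≈ 5.18 mV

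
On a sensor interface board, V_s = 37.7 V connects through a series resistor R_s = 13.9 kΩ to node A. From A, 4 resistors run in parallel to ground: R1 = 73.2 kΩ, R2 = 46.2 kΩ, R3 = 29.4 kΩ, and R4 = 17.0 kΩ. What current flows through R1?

I ≈ 0.185 mA

Equivalent of the parallel group: R_p = 7.804 kΩ.
Node voltage V_A = V_s · R_p/(R_s + R_p) = 37.7 × 0.3596 = 13.56 V.
Branch current I = V_A/R1 = 13.56/73.2 = 0.1852 mA.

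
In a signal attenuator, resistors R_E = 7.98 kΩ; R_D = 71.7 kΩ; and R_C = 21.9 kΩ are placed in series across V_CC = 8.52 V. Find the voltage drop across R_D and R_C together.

V ≈ 7.85 V

Total series resistance ΣR = 7.98 + 71.7 + 21.9 = 101.6 kΩ.
R_{R_D..R_C} = 71.7 + 21.9 = 93.60 kΩ.
By the voltage-divider rule, V = 8.52 × 93.60/101.6 = 7.851 V.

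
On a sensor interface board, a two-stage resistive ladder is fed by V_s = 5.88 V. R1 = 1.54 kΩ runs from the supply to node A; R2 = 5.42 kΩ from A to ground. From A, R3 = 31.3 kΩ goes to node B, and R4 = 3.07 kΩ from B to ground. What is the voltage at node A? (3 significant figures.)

V_A ≈ 4.42 V

Node A sees R2 in parallel with the series input of stage 2, R3 + R4 = 34.37 kΩ.
R2 ‖ (R3+R4) = 4.682 kΩ.
So V_A = 5.88 × 0.7525 = 4.425 V.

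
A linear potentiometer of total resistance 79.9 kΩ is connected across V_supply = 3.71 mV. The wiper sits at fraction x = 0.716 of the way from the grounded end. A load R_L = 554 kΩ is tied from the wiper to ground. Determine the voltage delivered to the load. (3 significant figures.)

V_out ≈ 2.58 mV

The pot divides into 22.69 kΩ above the wiper and 57.21 kΩ below.
Lower segment in parallel with the load: 57.21 ‖ 554 = 51.85 kΩ.
Then V_out = V_supply · 51.85/(22.69 + 51.85) = 2.581 mV.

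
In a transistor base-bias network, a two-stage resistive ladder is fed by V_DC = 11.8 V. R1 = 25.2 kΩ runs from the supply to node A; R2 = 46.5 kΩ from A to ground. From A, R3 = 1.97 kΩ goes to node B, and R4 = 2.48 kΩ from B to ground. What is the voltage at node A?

Looking into the second stage from A: R3 + R4 = 4.450 kΩ appears in parallel with R2.
R2 ‖ (R3+R4) = 4.061 kΩ.
V_A = 11.8 × 4.061/(25.2 + 4.061) = 1.638 V.

V_A ≈ 1.64 V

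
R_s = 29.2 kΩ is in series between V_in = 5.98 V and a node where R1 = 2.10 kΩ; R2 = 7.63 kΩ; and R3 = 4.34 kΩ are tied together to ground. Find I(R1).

I ≈ 0.112 mA

Parallel bank: R_p = 1/(1/2.10 + 1/7.63 + 1/4.34) = 1.194 kΩ.
V_A by voltage divider: V_A = 5.98 × 1.194/(29.2 + 1.194) = 0.2349 V.
Branch current I = V_A/R1 = 0.2349/2.10 = 0.1118 mA.
(Check via current divider: I_total = 0.1968 mA; share G_k/ΣG = 0.5685 → same result.)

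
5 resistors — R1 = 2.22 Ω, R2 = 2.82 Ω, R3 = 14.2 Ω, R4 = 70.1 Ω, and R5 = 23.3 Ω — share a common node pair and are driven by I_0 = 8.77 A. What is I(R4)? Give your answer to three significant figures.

I ≈ 0.134 A

Conductances: ΣG = 1/2.22 + 1/2.82 + 1/14.2 + 1/70.1 + 1/23.3 = 0.9327 (1/Ω).
R4 takes the fraction G_k/ΣG = 0.01427/0.9327 = 0.01530, so I = 8.77 × 0.01530 = 0.1341 A.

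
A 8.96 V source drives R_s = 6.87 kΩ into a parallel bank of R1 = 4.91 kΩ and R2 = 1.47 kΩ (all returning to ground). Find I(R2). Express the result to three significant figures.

Parallel bank: R_p = 1/(1/4.91 + 1/1.47) = 1.131 kΩ.
Node voltage V_A = V_CC · R_p/(R_s + R_p) = 8.96 × 0.1414 = 1.267 V.
Branch current I = V_A/R2 = 1.267/1.47 = 0.8618 mA.

I ≈ 0.862 mA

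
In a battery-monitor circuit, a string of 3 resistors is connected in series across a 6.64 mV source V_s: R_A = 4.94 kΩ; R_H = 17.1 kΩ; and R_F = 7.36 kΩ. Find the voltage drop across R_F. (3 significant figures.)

Series total: ΣR = 4.94 + 17.1 + 7.36 = 29.40 kΩ.
By the voltage-divider rule, V = 6.64 × 7.360/29.40 = 1.662 mV.

V ≈ 1.66 mV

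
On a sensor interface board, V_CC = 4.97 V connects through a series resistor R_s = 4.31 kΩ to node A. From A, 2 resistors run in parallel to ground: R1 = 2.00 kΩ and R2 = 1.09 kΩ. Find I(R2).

Combine the parallel branches: R_p = (1/2.00 + 1/1.09)⁻¹ = 0.7055 kΩ.
V_A by voltage divider: V_A = 4.97 × 0.7055/(4.31 + 0.7055) = 0.6991 V.
I(R2) = V_A / R2 = 0.6991/1.09 = 0.6414 mA.

I ≈ 0.641 mA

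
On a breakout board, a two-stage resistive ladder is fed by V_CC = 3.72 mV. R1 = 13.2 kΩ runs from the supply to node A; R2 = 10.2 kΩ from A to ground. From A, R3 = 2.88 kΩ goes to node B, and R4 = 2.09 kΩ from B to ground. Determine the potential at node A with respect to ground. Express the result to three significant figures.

V_A ≈ 0.752 mV

The second stage (R3 + R4 = 4.970 kΩ) loads node A in parallel with R2.
R2 ‖ (R3+R4) = 3.342 kΩ.
First divider: V_A = V_CC · 3.342/(13.2 + 3.342) = 0.7515 mV.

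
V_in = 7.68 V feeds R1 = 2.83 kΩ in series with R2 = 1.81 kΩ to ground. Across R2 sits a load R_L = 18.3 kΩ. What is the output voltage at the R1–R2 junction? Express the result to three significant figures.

The load sits in parallel with R2, giving an effective lower resistance R2' = R2·R_L/(R2+R_L) = 1.647 kΩ.
Then V_out = V_in · R2'/(R1 + R2') = 7.68 × 1.647/4.477 = 2.825 V.

V_out ≈ 2.83 V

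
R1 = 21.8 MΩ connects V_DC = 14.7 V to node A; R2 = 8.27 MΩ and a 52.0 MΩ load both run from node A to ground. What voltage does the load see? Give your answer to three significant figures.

V_out ≈ 3.62 V

The load sits in parallel with R2, giving an effective lower resistance R2' = R2·R_L/(R2+R_L) = 7.135 MΩ.
Then V_out = V_DC · R2'/(R1 + R2') = 14.7 × 7.135/28.94 = 3.625 V.
(Unloaded it would be 4.04 V; the load pulls it down.)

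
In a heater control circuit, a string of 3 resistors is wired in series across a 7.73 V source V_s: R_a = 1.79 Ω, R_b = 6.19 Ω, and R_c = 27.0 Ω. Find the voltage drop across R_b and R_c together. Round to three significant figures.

V ≈ 7.33 V

ΣR = 1.79 + 6.19 + 27.0 = 34.98 Ω.
R_{R_b..R_c} = 6.19 + 27.0 = 33.19 Ω.
By the voltage-divider rule, V = 7.73 × 33.19/34.98 = 7.334 V.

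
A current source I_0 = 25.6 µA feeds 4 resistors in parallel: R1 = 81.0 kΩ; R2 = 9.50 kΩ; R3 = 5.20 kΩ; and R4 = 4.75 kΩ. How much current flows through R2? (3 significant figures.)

I ≈ 5.18 µA

Conductances: ΣG = 1/81.0 + 1/9.50 + 1/5.20 + 1/4.75 = 0.5204 (1/kΩ).
Current divider: I(R2) = I_0 · G_k/ΣG = 25.6 × (0.1053/0.5204) = 25.6 × 0.2023 = 5.178 µA.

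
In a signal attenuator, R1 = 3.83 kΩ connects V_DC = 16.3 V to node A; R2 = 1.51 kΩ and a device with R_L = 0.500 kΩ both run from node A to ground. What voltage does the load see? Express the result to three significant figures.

R2 ‖ R_L = (1.51 × 0.500)/(1.51 + 0.500) = 0.3756 kΩ.
Voltage divider with the loaded lower leg: V_out = 16.3 × 0.3756/(3.83 + 0.3756) = 16.3 × 0.08931 = 1.456 V.

V_out ≈ 1.46 V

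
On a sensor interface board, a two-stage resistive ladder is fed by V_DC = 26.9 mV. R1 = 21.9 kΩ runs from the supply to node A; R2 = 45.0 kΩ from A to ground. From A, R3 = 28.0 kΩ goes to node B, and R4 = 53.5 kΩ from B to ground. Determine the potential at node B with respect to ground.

Node A sees R2 in parallel with the series input of stage 2, R3 + R4 = 81.50 kΩ.
Effective lower resistance at A: R2 ‖ 81.50 = 28.99 kΩ.
V_A = 26.9 × 28.99/(21.9 + 28.99) = 15.32 mV.
Stage 2 is unloaded, so V_B = V_A · R4/(R3+R4) = 15.32 × 53.5/81.50 = 10.06 mV.

V_B ≈ 10.1 mV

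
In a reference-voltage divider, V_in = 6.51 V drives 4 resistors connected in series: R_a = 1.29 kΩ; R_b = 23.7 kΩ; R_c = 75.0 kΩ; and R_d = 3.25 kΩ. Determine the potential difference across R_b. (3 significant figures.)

V ≈ 1.49 V

Total series resistance ΣR = 1.29 + 23.7 + 75.0 + 3.25 = 103.2 kΩ.
By the voltage-divider rule, V = 6.51 × 23.70/103.2 = 1.494 V.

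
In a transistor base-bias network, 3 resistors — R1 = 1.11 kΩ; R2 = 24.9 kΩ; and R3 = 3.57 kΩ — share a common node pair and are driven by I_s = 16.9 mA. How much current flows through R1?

ΣG = 1/1.11 + 1/24.9 + 1/3.57 = 1.221.
By the current-divider rule, I = I_s · G_k/ΣG = 16.9 × 0.7377 = 12.47 mA.

I ≈ 12.5 mA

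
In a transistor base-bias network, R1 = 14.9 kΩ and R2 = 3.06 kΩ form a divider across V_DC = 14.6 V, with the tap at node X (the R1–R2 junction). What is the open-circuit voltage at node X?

V_th ≈ 2.49 V

V_th is the unloaded tap voltage: V_DC · R2/(R1+R2) = 14.6 × 0.1704 = 2.488 V.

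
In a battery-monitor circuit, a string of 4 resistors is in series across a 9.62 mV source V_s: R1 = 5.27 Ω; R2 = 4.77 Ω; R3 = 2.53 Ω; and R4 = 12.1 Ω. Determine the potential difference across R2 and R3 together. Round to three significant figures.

Total series resistance ΣR = 5.27 + 4.77 + 2.53 + 12.1 = 24.67 Ω.
R_{R2..R3} = 4.77 + 2.53 = 7.300 Ω.
Voltage divider: V = V_s · (7.300 / 24.67) = 9.62 × 0.2959 = 2.847 mV.

V ≈ 2.85 mV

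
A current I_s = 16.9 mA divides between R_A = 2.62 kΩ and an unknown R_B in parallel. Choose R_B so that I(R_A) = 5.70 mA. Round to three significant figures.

R_B ≈ 1.33 kΩ

The fraction through R_A equals R_B/(R_A+R_B).
With f = 0.3373, R_B = R_A · f/(1−f) = 2.62 × 0.5089 = 1.333 kΩ.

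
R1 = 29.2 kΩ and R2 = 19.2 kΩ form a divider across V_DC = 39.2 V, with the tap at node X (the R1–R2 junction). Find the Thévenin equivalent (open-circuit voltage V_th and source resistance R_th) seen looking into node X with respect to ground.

V_th is the unloaded tap voltage: V_DC · R2/(R1+R2) = 39.2 × 0.3967 = 15.55 V.
Looking into X with the source shorted: R_th = R1·R2/(R1+R2) = 29.20 × 19.2/48.40 = 11.58 kΩ.

V_th ≈ 15.6 V, R_th ≈ 11.6 kΩ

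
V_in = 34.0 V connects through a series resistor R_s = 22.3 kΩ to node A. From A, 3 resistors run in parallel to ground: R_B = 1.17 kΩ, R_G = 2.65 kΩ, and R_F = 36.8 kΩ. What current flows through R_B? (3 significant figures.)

Parallel bank: R_p = 1/(1/1.17 + 1/2.65 + 1/36.8) = 0.7941 kΩ.
V_A by voltage divider: V_A = 34.0 × 0.7941/(22.3 + 0.7941) = 1.169 V.
Branch current I = V_A/R_B = 1.169/1.17 = 0.9993 mA.

I ≈ 0.999 mA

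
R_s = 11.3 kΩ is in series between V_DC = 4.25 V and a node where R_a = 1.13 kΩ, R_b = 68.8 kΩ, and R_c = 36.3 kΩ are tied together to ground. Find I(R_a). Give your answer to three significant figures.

I ≈ 0.328 mA

Equivalent of the parallel group: R_p = 1.079 kΩ.
V_A = 4.25 × 1.079/12.38 = 0.3704 V.
I(R_a) = V_A / R_a = 0.3704/1.13 = 0.3277 mA.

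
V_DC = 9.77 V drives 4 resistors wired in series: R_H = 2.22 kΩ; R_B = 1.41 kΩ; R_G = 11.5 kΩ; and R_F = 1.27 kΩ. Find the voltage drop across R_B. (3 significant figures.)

V ≈ 0.840 V

ΣR = 2.22 + 1.41 + 11.5 + 1.27 = 16.40 kΩ.
Voltage divider: V = V_DC · (1.410 / 16.40) = 9.77 × 0.08598 = 0.8400 V.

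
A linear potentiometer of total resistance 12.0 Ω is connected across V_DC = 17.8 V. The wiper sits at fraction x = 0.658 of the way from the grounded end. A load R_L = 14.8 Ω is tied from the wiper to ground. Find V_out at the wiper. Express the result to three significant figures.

V_out ≈ 9.91 V

Split the track: R_lower = x·R_p = 7.896 Ω, R_upper = (1−x)·R_p = 4.104 Ω.
Lower segment in parallel with the load: 7.896 ‖ 14.8 = 5.149 Ω.
Loaded-divider output: V_out = 17.8 × 0.5565 = 9.905 V.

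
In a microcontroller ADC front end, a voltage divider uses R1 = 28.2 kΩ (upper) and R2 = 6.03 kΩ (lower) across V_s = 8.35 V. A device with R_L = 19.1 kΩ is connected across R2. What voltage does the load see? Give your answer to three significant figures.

First combine the lower leg with the load: R2 ‖ R_L = 4.583 kΩ.
Now apply the divider: V_out = 8.35 × 0.1398 = 1.167 V.
(Unloaded it would be 1.47 V; the load pulls it down.)

V_out ≈ 1.17 V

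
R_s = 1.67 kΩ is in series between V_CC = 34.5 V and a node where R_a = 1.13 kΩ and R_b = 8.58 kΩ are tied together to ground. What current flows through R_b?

I ≈ 1.50 mA

Equivalent of the parallel group: R_p = 0.9985 kΩ.
Node voltage V_A = V_CC · R_p/(R_s + R_p) = 34.5 × 0.3742 = 12.91 V.
Branch current I = V_A/R_b = 12.91/8.58 = 1.505 mA.
(Check via current divider: I_total = 12.93 mA; share G_k/ΣG = 0.1164 → same result.)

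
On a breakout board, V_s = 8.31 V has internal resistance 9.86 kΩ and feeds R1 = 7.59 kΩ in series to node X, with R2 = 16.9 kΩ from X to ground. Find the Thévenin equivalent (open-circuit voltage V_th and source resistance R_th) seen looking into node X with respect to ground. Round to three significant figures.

V_th ≈ 4.09 V, R_th ≈ 8.59 kΩ

R1' = 9.86 + 7.59 = 17.45 kΩ (source resistance + R1).
V_th is the unloaded tap voltage: V_s · R2/(R1'+R2) = 8.31 × 0.4920 = 4.088 V.
With V_s suppressed (replaced by a short), R_th = R1' ‖ R2 = (17.45 × 16.9)/(17.45 + 16.9) = 8.585 kΩ.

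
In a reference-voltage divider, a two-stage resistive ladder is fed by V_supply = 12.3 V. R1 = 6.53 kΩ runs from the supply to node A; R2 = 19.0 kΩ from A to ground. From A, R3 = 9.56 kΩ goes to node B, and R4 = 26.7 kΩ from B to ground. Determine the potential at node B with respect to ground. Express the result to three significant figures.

Looking into the second stage from A: R3 + R4 = 36.26 kΩ appears in parallel with R2.
R2 ‖ (R3+R4) = 12.47 kΩ.
V_A = 12.3 × 12.47/(6.53 + 12.47) = 8.072 V.
Then the unloaded second divider: V_B = V_A × R4/(R3+R4) = 8.072 × 0.7363 = 5.944 V.

V_B ≈ 5.94 V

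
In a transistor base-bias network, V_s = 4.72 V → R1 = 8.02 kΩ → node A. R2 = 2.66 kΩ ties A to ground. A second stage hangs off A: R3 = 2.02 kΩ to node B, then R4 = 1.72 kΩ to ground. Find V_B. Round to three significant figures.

V_B ≈ 0.352 V

Looking into the second stage from A: R3 + R4 = 3.740 kΩ appears in parallel with R2.
R2 ‖ (R3+R4) = 1.554 kΩ.
So V_A = 4.72 × 0.1624 = 0.7663 V.
Then the unloaded second divider: V_B = V_A × R4/(R3+R4) = 0.7663 × 0.4599 = 0.3524 V.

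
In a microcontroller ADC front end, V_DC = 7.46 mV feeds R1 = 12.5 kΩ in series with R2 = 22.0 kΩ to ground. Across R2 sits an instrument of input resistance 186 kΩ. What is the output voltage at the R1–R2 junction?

First combine the lower leg with the load: R2 ‖ R_L = 19.67 kΩ.
Now apply the divider: V_out = 7.46 × 0.6115 = 4.562 mV.

V_out ≈ 4.56 mV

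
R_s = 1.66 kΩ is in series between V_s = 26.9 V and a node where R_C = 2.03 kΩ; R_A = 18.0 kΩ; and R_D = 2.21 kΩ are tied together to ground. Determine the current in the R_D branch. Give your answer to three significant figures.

I ≈ 4.57 mA

Combine the parallel branches: R_p = (1/2.03 + 1/18.0 + 1/2.21)⁻¹ = 0.9993 kΩ.
V_A = 26.9 × 0.9993/2.659 = 10.11 V.
I(R_D) = V_A / R_D = 10.11/2.21 = 4.574 mA.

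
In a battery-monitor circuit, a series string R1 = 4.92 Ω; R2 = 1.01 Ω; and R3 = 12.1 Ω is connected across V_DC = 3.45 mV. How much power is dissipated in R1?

ΣR = 18.03 Ω → I = 3.45/18.03 = 0.1913 mA.
V(R1) = I·R = 0.9414 mV; P = V·I = 0.9414 × 0.1913 = 0.1801 µW.

P ≈ 0.180 µW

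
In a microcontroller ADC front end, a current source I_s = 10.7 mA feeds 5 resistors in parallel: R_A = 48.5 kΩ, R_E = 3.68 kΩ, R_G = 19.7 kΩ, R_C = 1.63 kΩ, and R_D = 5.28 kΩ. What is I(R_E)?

Conductances: ΣG = 1/48.5 + 1/3.68 + 1/19.7 + 1/1.63 + 1/5.28 = 1.146 (1/kΩ).
Current divider: I(R_E) = I_s · G_k/ΣG = 10.7 × (0.2717/1.146) = 10.7 × 0.2371 = 2.537 mA.

I ≈ 2.54 mA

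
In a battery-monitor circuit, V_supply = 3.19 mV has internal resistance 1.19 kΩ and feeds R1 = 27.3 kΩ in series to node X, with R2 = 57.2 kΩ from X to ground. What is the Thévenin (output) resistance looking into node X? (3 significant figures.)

R_th ≈ 19.0 kΩ

R1' = 1.19 + 27.3 = 28.49 kΩ (source resistance + R1).
Zeroing V_supply shorts the top of R1' to ground, so R_th = R1' ‖ R2 = 19.02 kΩ.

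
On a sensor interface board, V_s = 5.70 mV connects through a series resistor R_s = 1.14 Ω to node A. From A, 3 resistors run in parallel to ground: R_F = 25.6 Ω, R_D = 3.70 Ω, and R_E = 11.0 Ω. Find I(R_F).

Combine the parallel branches: R_p = (1/25.6 + 1/3.70 + 1/11.0)⁻¹ = 2.498 Ω.
V_A by voltage divider: V_A = 5.70 × 2.498/(1.14 + 2.498) = 3.914 mV.
Branch current I = V_A/R_F = 3.914/25.6 = 0.1529 mA.

I ≈ 0.153 mA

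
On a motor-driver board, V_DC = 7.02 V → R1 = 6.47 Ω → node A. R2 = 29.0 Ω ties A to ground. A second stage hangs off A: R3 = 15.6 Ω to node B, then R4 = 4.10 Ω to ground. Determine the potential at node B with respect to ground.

Looking into the second stage from A: R3 + R4 = 19.70 Ω appears in parallel with R2.
R2 ‖ (R3+R4) = 11.73 Ω.
So V_A = 7.02 × 0.6445 = 4.525 V.
Stage 2 is unloaded, so V_B = V_A · R4/(R3+R4) = 4.525 × 4.10/19.70 = 0.9417 V.

V_B ≈ 0.942 V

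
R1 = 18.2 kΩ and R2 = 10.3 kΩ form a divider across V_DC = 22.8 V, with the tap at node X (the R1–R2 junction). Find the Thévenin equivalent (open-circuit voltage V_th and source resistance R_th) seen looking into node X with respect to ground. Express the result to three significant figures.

V_th ≈ 8.24 V, R_th ≈ 6.58 kΩ

Open-circuit (no load on X): V_th = V_DC · R2/(R1 + R2) = 22.8 × 10.3/(18.20 + 10.3) = 8.240 V.
Zeroing V_DC shorts the top of R1 to ground, so R_th = R1 ‖ R2 = 6.578 kΩ.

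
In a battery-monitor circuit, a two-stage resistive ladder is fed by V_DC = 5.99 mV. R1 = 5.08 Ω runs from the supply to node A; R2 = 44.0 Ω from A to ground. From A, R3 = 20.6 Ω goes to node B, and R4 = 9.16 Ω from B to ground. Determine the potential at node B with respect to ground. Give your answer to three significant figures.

V_B ≈ 1.43 mV

The second stage (R3 + R4 = 29.76 Ω) loads node A in parallel with R2.
Effective lower resistance at A: R2 ‖ 29.76 = 17.75 Ω.
First divider: V_A = V_DC · 17.75/(5.08 + 17.75) = 4.657 mV.
Stage 2 is unloaded, so V_B = V_A · R4/(R3+R4) = 4.657 × 9.16/29.76 = 1.433 mV.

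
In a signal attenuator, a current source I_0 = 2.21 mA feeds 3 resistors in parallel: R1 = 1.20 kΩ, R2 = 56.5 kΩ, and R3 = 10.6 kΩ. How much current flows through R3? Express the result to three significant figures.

Total conductance ΣG = 1/1.20 + 1/56.5 + 1/10.6 = 0.9454 (units of 1/kΩ).
R3 takes the fraction G_k/ΣG = 0.09434/0.9454 = 0.09979, so I = 2.21 × 0.09979 = 0.2205 mA.

I ≈ 0.221 mA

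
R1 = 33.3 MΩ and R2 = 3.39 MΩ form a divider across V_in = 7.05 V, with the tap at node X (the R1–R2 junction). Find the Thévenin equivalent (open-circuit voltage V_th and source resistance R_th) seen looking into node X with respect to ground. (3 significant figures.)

V_th ≈ 0.651 V, R_th ≈ 3.08 MΩ

Open-circuit (no load on X): V_th = V_in · R2/(R1 + R2) = 7.05 × 3.39/(33.30 + 3.39) = 0.6514 V.
Zeroing V_in shorts the top of R1 to ground, so R_th = R1 ‖ R2 = 3.077 MΩ.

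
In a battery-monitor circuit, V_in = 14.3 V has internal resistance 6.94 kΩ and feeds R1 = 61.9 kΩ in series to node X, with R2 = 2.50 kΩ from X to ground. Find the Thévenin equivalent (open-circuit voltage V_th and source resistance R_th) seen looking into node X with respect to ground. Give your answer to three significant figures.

V_th ≈ 0.501 V, R_th ≈ 2.41 kΩ

R1' = 6.94 + 61.9 = 68.84 kΩ (source resistance + R1).
With X open, the divider is unloaded: V_th = 14.3 × 2.50/71.34 = 0.5011 V.
Looking into X with the source shorted: R_th = R1'·R2/(R1'+R2) = 68.84 × 2.50/71.34 = 2.412 kΩ.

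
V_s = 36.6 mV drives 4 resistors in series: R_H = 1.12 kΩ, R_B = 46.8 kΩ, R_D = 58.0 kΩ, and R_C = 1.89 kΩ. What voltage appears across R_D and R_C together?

Series total: ΣR = 1.12 + 46.8 + 58.0 + 1.89 = 107.8 kΩ.
R_{R_D..R_C} = 58.0 + 1.89 = 59.89 kΩ.
Voltage divider: V = V_s · (59.89 / 107.8) = 36.6 × 0.5555 = 20.33 mV.

V ≈ 20.3 mV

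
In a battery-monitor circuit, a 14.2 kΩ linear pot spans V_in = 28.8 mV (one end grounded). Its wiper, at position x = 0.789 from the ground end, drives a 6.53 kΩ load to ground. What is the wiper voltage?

Lower segment x·R_p = 11.20 kΩ; upper segment (1−x)·R_p = 2.996 kΩ.
R_L loads the lower segment: effective lower R = 4.126 kΩ.
Then V_out = V_in · 4.126/(2.996 + 4.126) = 16.68 mV.

V_out ≈ 16.7 mV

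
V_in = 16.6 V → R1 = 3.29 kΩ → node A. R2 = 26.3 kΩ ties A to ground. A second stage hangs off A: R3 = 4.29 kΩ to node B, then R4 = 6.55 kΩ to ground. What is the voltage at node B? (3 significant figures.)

Node A sees R2 in parallel with the series input of stage 2, R3 + R4 = 10.84 kΩ.
Effective lower resistance at A: R2 ‖ 10.84 = 7.676 kΩ.
V_A = 16.6 × 7.676/(3.29 + 7.676) = 11.62 V.
Then the unloaded second divider: V_B = V_A × R4/(R3+R4) = 11.62 × 0.6042 = 7.021 V.

V_B ≈ 7.02 V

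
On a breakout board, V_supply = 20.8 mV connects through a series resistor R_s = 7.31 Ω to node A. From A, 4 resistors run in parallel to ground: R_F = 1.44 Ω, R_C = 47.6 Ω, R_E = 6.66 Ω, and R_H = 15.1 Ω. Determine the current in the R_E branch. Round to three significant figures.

Combine the parallel branches: R_p = (1/1.44 + 1/47.6 + 1/6.66 + 1/15.1)⁻¹ = 1.073 Ω.
V_A = 20.8 × 1.073/8.383 = 2.663 mV.
Branch current I = V_A/R_E = 2.663/6.66 = 0.3998 mA.

I ≈ 0.400 mA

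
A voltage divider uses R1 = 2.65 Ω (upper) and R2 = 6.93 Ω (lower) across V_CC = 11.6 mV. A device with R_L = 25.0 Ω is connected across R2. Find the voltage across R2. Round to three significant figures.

First combine the lower leg with the load: R2 ‖ R_L = 5.426 Ω.
Now apply the divider: V_out = 11.6 × 0.6719 = 7.794 mV.

V_out ≈ 7.79 mV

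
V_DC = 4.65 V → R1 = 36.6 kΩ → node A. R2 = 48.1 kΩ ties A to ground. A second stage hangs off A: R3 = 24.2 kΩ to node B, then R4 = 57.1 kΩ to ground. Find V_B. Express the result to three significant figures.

V_B ≈ 1.48 V

Looking into the second stage from A: R3 + R4 = 81.30 kΩ appears in parallel with R2.
Effective lower resistance at A: R2 ‖ 81.30 = 30.22 kΩ.
So V_A = 4.65 × 0.4523 = 2.103 V.
Then the unloaded second divider: V_B = V_A × R4/(R3+R4) = 2.103 × 0.7023 = 1.477 V.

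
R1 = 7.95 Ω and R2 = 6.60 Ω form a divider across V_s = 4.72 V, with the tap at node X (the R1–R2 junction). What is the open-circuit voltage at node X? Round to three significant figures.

V_th is the unloaded tap voltage: V_s · R2/(R1+R2) = 4.72 × 0.4536 = 2.141 V.

V_th ≈ 2.14 V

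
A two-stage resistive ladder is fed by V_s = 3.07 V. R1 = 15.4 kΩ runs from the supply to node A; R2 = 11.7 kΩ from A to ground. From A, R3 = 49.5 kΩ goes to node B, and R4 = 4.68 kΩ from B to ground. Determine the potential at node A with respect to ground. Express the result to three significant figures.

Node A sees R2 in parallel with the series input of stage 2, R3 + R4 = 54.18 kΩ.
R2 ‖ (R3+R4) = 9.622 kΩ.
So V_A = 3.07 × 0.3845 = 1.181 V.

V_A ≈ 1.18 V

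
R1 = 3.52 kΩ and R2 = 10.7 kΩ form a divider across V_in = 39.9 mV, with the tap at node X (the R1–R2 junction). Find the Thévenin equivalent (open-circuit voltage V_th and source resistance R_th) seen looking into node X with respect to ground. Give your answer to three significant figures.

V_th ≈ 30.0 mV, R_th ≈ 2.65 kΩ

V_th is the unloaded tap voltage: V_in · R2/(R1+R2) = 39.9 × 0.7525 = 30.02 mV.
Zeroing V_in shorts the top of R1 to ground, so R_th = R1 ‖ R2 = 2.649 kΩ.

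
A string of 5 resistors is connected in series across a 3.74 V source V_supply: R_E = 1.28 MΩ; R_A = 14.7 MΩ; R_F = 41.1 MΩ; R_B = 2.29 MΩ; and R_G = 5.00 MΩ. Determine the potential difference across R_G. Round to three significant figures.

V ≈ 0.291 V

ΣR = 1.28 + 14.7 + 41.1 + 2.29 + 5.00 = 64.37 MΩ.
V = V_supply · R/ΣR = 3.74 × 0.07768 = 0.2905 V.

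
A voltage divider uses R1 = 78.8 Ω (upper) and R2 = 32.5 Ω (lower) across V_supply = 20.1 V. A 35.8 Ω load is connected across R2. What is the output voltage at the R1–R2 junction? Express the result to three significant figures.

V_out ≈ 3.57 V

First combine the lower leg with the load: R2 ‖ R_L = 17.04 Ω.
Voltage divider with the loaded lower leg: V_out = 20.1 × 17.04/(78.8 + 17.04) = 20.1 × 0.1778 = 3.573 V.
(Unloaded it would be 5.87 V; the load pulls it down.)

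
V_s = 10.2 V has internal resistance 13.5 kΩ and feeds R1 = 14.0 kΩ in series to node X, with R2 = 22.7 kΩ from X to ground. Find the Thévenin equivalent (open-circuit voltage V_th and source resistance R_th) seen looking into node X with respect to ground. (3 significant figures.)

R1' = 13.5 + 14.0 = 27.50 kΩ (source resistance + R1).
Open-circuit (no load on X): V_th = V_s · R2/(R1' + R2) = 10.2 × 22.7/(27.50 + 22.7) = 4.612 V.
Zeroing V_s shorts the top of R1' to ground, so R_th = R1' ‖ R2 = 12.44 kΩ.

V_th ≈ 4.61 V, R_th ≈ 12.4 kΩ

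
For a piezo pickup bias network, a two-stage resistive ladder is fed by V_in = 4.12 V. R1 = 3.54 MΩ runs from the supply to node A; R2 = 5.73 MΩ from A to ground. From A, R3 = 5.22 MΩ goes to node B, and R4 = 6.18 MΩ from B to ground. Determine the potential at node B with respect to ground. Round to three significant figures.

Node A sees R2 in parallel with the series input of stage 2, R3 + R4 = 11.40 MΩ.
Effective lower resistance at A: R2 ‖ 11.40 = 3.813 MΩ.
V_A = 4.12 × 3.813/(3.54 + 3.813) = 2.137 V.
V_B = V_A × 0.5421 = 1.158 V.

V_B ≈ 1.16 V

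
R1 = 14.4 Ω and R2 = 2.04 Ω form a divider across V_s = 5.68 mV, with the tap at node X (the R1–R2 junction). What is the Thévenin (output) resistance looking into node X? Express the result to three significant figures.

With V_s suppressed (replaced by a short), R_th = R1 ‖ R2 = (14.40 × 2.04)/(14.40 + 2.04) = 1.787 Ω.

R_th ≈ 1.79 Ω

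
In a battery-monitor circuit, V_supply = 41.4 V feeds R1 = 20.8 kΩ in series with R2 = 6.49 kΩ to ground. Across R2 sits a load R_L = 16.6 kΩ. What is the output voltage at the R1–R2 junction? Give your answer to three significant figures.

V_out ≈ 7.59 V

First combine the lower leg with the load: R2 ‖ R_L = 4.666 kΩ.
Now apply the divider: V_out = 41.4 × 0.1832 = 7.585 V.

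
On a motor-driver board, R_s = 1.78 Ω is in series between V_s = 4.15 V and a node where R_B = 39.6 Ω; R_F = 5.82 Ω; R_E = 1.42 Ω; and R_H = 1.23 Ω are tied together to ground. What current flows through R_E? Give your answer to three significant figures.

I ≈ 0.721 A

Parallel bank: R_p = 1/(1/39.6 + 1/5.82 + 1/1.42 + 1/1.23) = 0.5833 Ω.
V_A = 4.15 × 0.5833/2.363 = 1.024 V.
I(R_E) = V_A / R_E = 1.024/1.42 = 0.7214 A.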